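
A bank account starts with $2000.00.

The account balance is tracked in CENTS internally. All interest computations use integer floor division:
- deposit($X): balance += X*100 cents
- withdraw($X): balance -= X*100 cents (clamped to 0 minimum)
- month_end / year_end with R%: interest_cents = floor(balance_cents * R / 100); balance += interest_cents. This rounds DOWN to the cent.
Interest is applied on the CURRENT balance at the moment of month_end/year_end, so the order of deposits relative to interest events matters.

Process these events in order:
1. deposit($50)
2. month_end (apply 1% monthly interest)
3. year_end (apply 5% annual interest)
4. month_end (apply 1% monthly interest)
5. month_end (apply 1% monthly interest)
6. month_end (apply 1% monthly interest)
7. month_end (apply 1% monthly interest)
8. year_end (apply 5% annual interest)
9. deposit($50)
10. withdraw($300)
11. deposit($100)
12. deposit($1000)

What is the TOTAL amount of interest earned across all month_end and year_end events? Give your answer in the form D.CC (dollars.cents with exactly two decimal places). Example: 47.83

After 1 (deposit($50)): balance=$2050.00 total_interest=$0.00
After 2 (month_end (apply 1% monthly interest)): balance=$2070.50 total_interest=$20.50
After 3 (year_end (apply 5% annual interest)): balance=$2174.02 total_interest=$124.02
After 4 (month_end (apply 1% monthly interest)): balance=$2195.76 total_interest=$145.76
After 5 (month_end (apply 1% monthly interest)): balance=$2217.71 total_interest=$167.71
After 6 (month_end (apply 1% monthly interest)): balance=$2239.88 total_interest=$189.88
After 7 (month_end (apply 1% monthly interest)): balance=$2262.27 total_interest=$212.27
After 8 (year_end (apply 5% annual interest)): balance=$2375.38 total_interest=$325.38
After 9 (deposit($50)): balance=$2425.38 total_interest=$325.38
After 10 (withdraw($300)): balance=$2125.38 total_interest=$325.38
After 11 (deposit($100)): balance=$2225.38 total_interest=$325.38
After 12 (deposit($1000)): balance=$3225.38 total_interest=$325.38

Answer: 325.38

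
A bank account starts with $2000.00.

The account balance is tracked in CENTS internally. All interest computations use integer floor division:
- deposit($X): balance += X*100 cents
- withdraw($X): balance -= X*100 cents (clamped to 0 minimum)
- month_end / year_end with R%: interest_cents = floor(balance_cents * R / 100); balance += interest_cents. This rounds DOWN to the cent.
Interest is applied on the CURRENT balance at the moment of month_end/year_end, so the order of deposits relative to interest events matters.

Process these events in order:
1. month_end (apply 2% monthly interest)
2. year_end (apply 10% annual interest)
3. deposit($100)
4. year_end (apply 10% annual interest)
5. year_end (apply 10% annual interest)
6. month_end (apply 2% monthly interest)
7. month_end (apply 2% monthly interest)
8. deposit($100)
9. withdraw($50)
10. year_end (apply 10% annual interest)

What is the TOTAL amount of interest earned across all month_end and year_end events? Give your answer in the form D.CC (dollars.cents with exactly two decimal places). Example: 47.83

Answer: 1150.89

Derivation:
After 1 (month_end (apply 2% monthly interest)): balance=$2040.00 total_interest=$40.00
After 2 (year_end (apply 10% annual interest)): balance=$2244.00 total_interest=$244.00
After 3 (deposit($100)): balance=$2344.00 total_interest=$244.00
After 4 (year_end (apply 10% annual interest)): balance=$2578.40 total_interest=$478.40
After 5 (year_end (apply 10% annual interest)): balance=$2836.24 total_interest=$736.24
After 6 (month_end (apply 2% monthly interest)): balance=$2892.96 total_interest=$792.96
After 7 (month_end (apply 2% monthly interest)): balance=$2950.81 total_interest=$850.81
After 8 (deposit($100)): balance=$3050.81 total_interest=$850.81
After 9 (withdraw($50)): balance=$3000.81 total_interest=$850.81
After 10 (year_end (apply 10% annual interest)): balance=$3300.89 total_interest=$1150.89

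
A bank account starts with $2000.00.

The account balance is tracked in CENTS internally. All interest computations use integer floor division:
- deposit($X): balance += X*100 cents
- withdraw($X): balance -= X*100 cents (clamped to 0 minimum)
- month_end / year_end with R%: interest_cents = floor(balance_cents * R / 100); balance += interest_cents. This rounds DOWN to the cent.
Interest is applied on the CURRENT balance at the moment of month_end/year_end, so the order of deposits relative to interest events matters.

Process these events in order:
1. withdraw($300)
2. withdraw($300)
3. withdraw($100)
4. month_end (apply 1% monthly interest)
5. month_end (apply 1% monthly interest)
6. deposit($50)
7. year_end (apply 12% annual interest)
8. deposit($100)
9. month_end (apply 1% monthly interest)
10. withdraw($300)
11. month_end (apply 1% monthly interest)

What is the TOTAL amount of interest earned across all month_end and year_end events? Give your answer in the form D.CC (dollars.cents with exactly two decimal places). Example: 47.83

After 1 (withdraw($300)): balance=$1700.00 total_interest=$0.00
After 2 (withdraw($300)): balance=$1400.00 total_interest=$0.00
After 3 (withdraw($100)): balance=$1300.00 total_interest=$0.00
After 4 (month_end (apply 1% monthly interest)): balance=$1313.00 total_interest=$13.00
After 5 (month_end (apply 1% monthly interest)): balance=$1326.13 total_interest=$26.13
After 6 (deposit($50)): balance=$1376.13 total_interest=$26.13
After 7 (year_end (apply 12% annual interest)): balance=$1541.26 total_interest=$191.26
After 8 (deposit($100)): balance=$1641.26 total_interest=$191.26
After 9 (month_end (apply 1% monthly interest)): balance=$1657.67 total_interest=$207.67
After 10 (withdraw($300)): balance=$1357.67 total_interest=$207.67
After 11 (month_end (apply 1% monthly interest)): balance=$1371.24 total_interest=$221.24

Answer: 221.24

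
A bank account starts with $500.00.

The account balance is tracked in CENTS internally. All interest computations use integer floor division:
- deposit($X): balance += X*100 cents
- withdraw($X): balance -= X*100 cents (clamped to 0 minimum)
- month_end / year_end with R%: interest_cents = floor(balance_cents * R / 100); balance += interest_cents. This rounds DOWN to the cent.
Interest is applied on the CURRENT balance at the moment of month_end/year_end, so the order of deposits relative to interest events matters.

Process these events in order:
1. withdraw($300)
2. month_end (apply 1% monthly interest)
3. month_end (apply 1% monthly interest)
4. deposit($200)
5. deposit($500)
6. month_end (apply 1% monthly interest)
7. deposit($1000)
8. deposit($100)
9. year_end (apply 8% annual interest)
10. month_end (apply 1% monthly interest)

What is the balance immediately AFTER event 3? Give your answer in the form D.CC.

Answer: 204.02

Derivation:
After 1 (withdraw($300)): balance=$200.00 total_interest=$0.00
After 2 (month_end (apply 1% monthly interest)): balance=$202.00 total_interest=$2.00
After 3 (month_end (apply 1% monthly interest)): balance=$204.02 total_interest=$4.02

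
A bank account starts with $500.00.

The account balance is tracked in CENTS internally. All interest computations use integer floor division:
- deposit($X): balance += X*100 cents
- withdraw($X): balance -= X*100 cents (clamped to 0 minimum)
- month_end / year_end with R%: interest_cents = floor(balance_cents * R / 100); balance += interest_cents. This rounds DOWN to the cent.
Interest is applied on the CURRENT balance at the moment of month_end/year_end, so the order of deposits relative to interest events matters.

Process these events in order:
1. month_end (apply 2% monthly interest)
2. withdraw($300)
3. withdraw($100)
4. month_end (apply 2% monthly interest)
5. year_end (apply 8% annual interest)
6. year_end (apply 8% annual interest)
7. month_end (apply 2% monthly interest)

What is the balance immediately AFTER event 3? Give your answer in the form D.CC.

Answer: 110.00

Derivation:
After 1 (month_end (apply 2% monthly interest)): balance=$510.00 total_interest=$10.00
After 2 (withdraw($300)): balance=$210.00 total_interest=$10.00
After 3 (withdraw($100)): balance=$110.00 total_interest=$10.00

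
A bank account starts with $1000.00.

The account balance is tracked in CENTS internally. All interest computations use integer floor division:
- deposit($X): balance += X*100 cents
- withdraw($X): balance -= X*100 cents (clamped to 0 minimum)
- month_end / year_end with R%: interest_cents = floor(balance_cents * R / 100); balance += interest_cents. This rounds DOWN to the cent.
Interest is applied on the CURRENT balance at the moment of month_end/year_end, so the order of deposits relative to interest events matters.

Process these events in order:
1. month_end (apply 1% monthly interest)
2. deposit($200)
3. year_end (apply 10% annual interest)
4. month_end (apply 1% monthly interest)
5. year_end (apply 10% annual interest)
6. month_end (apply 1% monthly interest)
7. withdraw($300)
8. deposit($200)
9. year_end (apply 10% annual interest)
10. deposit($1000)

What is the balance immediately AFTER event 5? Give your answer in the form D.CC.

After 1 (month_end (apply 1% monthly interest)): balance=$1010.00 total_interest=$10.00
After 2 (deposit($200)): balance=$1210.00 total_interest=$10.00
After 3 (year_end (apply 10% annual interest)): balance=$1331.00 total_interest=$131.00
After 4 (month_end (apply 1% monthly interest)): balance=$1344.31 total_interest=$144.31
After 5 (year_end (apply 10% annual interest)): balance=$1478.74 total_interest=$278.74

Answer: 1478.74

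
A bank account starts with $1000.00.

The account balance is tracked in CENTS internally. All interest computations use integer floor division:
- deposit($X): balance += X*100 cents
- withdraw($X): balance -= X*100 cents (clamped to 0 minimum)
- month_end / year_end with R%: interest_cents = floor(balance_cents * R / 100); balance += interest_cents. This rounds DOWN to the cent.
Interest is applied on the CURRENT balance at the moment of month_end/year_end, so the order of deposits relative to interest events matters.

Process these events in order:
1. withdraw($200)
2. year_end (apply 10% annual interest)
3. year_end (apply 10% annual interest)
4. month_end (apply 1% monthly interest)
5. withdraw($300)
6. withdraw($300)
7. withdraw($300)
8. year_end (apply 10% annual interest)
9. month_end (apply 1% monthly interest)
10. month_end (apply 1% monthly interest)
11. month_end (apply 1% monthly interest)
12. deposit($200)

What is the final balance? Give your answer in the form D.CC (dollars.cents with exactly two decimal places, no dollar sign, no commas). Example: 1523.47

Answer: 288.02

Derivation:
After 1 (withdraw($200)): balance=$800.00 total_interest=$0.00
After 2 (year_end (apply 10% annual interest)): balance=$880.00 total_interest=$80.00
After 3 (year_end (apply 10% annual interest)): balance=$968.00 total_interest=$168.00
After 4 (month_end (apply 1% monthly interest)): balance=$977.68 total_interest=$177.68
After 5 (withdraw($300)): balance=$677.68 total_interest=$177.68
After 6 (withdraw($300)): balance=$377.68 total_interest=$177.68
After 7 (withdraw($300)): balance=$77.68 total_interest=$177.68
After 8 (year_end (apply 10% annual interest)): balance=$85.44 total_interest=$185.44
After 9 (month_end (apply 1% monthly interest)): balance=$86.29 total_interest=$186.29
After 10 (month_end (apply 1% monthly interest)): balance=$87.15 total_interest=$187.15
After 11 (month_end (apply 1% monthly interest)): balance=$88.02 total_interest=$188.02
After 12 (deposit($200)): balance=$288.02 total_interest=$188.02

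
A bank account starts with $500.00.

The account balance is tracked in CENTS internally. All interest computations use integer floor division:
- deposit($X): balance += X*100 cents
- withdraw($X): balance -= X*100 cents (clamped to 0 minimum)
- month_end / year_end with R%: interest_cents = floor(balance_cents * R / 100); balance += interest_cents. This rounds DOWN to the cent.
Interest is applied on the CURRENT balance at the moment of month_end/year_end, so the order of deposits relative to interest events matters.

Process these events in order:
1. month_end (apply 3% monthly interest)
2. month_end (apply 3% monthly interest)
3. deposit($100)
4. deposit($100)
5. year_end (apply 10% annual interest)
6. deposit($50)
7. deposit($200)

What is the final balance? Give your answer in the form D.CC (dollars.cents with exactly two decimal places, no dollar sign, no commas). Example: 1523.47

Answer: 1053.49

Derivation:
After 1 (month_end (apply 3% monthly interest)): balance=$515.00 total_interest=$15.00
After 2 (month_end (apply 3% monthly interest)): balance=$530.45 total_interest=$30.45
After 3 (deposit($100)): balance=$630.45 total_interest=$30.45
After 4 (deposit($100)): balance=$730.45 total_interest=$30.45
After 5 (year_end (apply 10% annual interest)): balance=$803.49 total_interest=$103.49
After 6 (deposit($50)): balance=$853.49 total_interest=$103.49
After 7 (deposit($200)): balance=$1053.49 total_interest=$103.49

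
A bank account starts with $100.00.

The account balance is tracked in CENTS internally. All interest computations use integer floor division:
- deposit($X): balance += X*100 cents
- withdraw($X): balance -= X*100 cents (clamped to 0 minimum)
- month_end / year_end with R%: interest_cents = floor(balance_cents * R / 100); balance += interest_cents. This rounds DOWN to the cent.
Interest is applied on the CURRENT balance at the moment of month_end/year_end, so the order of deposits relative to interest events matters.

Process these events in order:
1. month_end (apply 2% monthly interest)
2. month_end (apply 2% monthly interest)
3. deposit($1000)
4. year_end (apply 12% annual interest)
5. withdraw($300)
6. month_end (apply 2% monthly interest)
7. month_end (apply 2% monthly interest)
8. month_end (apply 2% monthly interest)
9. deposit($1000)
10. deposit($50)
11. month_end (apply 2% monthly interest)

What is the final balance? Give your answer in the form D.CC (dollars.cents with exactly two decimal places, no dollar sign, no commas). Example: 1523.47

After 1 (month_end (apply 2% monthly interest)): balance=$102.00 total_interest=$2.00
After 2 (month_end (apply 2% monthly interest)): balance=$104.04 total_interest=$4.04
After 3 (deposit($1000)): balance=$1104.04 total_interest=$4.04
After 4 (year_end (apply 12% annual interest)): balance=$1236.52 total_interest=$136.52
After 5 (withdraw($300)): balance=$936.52 total_interest=$136.52
After 6 (month_end (apply 2% monthly interest)): balance=$955.25 total_interest=$155.25
After 7 (month_end (apply 2% monthly interest)): balance=$974.35 total_interest=$174.35
After 8 (month_end (apply 2% monthly interest)): balance=$993.83 total_interest=$193.83
After 9 (deposit($1000)): balance=$1993.83 total_interest=$193.83
After 10 (deposit($50)): balance=$2043.83 total_interest=$193.83
After 11 (month_end (apply 2% monthly interest)): balance=$2084.70 total_interest=$234.70

Answer: 2084.70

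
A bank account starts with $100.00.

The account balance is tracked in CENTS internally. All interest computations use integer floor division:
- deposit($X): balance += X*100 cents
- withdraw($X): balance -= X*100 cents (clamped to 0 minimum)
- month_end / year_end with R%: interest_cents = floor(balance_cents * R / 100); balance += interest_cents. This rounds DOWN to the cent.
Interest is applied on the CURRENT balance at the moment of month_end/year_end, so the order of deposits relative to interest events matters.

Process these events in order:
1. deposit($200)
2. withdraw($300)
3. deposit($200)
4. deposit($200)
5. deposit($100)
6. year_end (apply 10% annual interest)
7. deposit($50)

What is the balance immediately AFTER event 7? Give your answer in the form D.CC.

Answer: 600.00

Derivation:
After 1 (deposit($200)): balance=$300.00 total_interest=$0.00
After 2 (withdraw($300)): balance=$0.00 total_interest=$0.00
After 3 (deposit($200)): balance=$200.00 total_interest=$0.00
After 4 (deposit($200)): balance=$400.00 total_interest=$0.00
After 5 (deposit($100)): balance=$500.00 total_interest=$0.00
After 6 (year_end (apply 10% annual interest)): balance=$550.00 total_interest=$50.00
After 7 (deposit($50)): balance=$600.00 total_interest=$50.00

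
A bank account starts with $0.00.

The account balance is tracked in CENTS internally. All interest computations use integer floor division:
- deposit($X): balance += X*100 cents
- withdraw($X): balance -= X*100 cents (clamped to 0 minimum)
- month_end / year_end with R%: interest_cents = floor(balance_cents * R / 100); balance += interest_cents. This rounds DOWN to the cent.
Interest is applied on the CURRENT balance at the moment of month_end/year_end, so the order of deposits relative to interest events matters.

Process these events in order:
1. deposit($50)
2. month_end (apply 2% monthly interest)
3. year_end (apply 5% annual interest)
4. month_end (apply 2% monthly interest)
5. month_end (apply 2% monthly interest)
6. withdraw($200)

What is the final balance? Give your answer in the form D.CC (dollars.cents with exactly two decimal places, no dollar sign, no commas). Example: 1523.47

After 1 (deposit($50)): balance=$50.00 total_interest=$0.00
After 2 (month_end (apply 2% monthly interest)): balance=$51.00 total_interest=$1.00
After 3 (year_end (apply 5% annual interest)): balance=$53.55 total_interest=$3.55
After 4 (month_end (apply 2% monthly interest)): balance=$54.62 total_interest=$4.62
After 5 (month_end (apply 2% monthly interest)): balance=$55.71 total_interest=$5.71
After 6 (withdraw($200)): balance=$0.00 total_interest=$5.71

Answer: 0.00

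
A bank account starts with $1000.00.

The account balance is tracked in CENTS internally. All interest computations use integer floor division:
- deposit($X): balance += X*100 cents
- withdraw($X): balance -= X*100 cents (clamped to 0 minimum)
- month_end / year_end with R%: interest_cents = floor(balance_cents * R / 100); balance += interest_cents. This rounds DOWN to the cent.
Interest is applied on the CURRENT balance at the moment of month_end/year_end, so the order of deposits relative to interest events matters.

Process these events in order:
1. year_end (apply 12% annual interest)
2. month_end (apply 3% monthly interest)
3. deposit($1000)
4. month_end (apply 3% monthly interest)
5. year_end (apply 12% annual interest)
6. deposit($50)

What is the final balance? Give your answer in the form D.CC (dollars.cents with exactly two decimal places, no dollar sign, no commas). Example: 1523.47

After 1 (year_end (apply 12% annual interest)): balance=$1120.00 total_interest=$120.00
After 2 (month_end (apply 3% monthly interest)): balance=$1153.60 total_interest=$153.60
After 3 (deposit($1000)): balance=$2153.60 total_interest=$153.60
After 4 (month_end (apply 3% monthly interest)): balance=$2218.20 total_interest=$218.20
After 5 (year_end (apply 12% annual interest)): balance=$2484.38 total_interest=$484.38
After 6 (deposit($50)): balance=$2534.38 total_interest=$484.38

Answer: 2534.38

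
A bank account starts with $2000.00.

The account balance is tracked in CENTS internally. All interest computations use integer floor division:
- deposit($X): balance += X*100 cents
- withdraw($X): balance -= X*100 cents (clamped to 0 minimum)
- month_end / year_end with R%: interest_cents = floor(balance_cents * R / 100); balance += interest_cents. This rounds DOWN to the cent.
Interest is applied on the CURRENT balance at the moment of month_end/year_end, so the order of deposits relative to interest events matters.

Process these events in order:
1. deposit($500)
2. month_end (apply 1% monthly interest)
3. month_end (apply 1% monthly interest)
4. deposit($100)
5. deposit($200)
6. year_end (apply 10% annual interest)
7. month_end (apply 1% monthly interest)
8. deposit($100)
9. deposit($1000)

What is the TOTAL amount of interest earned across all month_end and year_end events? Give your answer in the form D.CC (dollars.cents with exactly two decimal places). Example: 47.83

Answer: 366.62

Derivation:
After 1 (deposit($500)): balance=$2500.00 total_interest=$0.00
After 2 (month_end (apply 1% monthly interest)): balance=$2525.00 total_interest=$25.00
After 3 (month_end (apply 1% monthly interest)): balance=$2550.25 total_interest=$50.25
After 4 (deposit($100)): balance=$2650.25 total_interest=$50.25
After 5 (deposit($200)): balance=$2850.25 total_interest=$50.25
After 6 (year_end (apply 10% annual interest)): balance=$3135.27 total_interest=$335.27
After 7 (month_end (apply 1% monthly interest)): balance=$3166.62 total_interest=$366.62
After 8 (deposit($100)): balance=$3266.62 total_interest=$366.62
After 9 (deposit($1000)): balance=$4266.62 total_interest=$366.62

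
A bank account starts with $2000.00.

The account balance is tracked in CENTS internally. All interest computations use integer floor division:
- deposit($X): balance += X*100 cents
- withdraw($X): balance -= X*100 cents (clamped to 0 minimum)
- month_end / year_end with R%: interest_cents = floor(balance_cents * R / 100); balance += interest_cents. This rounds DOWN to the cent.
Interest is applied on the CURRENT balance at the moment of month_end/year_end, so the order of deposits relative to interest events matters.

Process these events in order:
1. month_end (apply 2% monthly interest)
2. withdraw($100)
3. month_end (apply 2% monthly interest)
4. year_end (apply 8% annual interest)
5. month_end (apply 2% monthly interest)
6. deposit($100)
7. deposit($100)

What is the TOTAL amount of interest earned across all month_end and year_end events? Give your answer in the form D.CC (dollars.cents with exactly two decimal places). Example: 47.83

After 1 (month_end (apply 2% monthly interest)): balance=$2040.00 total_interest=$40.00
After 2 (withdraw($100)): balance=$1940.00 total_interest=$40.00
After 3 (month_end (apply 2% monthly interest)): balance=$1978.80 total_interest=$78.80
After 4 (year_end (apply 8% annual interest)): balance=$2137.10 total_interest=$237.10
After 5 (month_end (apply 2% monthly interest)): balance=$2179.84 total_interest=$279.84
After 6 (deposit($100)): balance=$2279.84 total_interest=$279.84
After 7 (deposit($100)): balance=$2379.84 total_interest=$279.84

Answer: 279.84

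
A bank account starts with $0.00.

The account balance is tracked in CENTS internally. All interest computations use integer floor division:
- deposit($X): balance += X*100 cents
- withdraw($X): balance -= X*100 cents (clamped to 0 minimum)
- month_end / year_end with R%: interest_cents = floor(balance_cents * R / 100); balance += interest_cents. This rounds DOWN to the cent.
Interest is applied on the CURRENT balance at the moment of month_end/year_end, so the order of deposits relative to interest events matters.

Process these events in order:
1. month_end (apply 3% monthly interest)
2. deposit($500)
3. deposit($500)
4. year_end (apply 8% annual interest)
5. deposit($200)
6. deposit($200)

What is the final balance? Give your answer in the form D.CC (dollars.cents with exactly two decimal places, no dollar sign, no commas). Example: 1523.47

After 1 (month_end (apply 3% monthly interest)): balance=$0.00 total_interest=$0.00
After 2 (deposit($500)): balance=$500.00 total_interest=$0.00
After 3 (deposit($500)): balance=$1000.00 total_interest=$0.00
After 4 (year_end (apply 8% annual interest)): balance=$1080.00 total_interest=$80.00
After 5 (deposit($200)): balance=$1280.00 total_interest=$80.00
After 6 (deposit($200)): balance=$1480.00 total_interest=$80.00

Answer: 1480.00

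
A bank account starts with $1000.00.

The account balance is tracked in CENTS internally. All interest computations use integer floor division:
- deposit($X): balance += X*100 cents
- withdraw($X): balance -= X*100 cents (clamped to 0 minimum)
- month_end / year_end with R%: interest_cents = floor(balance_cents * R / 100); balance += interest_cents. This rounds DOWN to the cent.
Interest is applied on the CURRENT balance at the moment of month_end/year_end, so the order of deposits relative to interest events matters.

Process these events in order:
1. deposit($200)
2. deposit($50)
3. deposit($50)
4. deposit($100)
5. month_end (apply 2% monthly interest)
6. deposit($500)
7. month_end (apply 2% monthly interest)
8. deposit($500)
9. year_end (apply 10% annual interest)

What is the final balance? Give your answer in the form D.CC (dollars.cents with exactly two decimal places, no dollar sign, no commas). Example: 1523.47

After 1 (deposit($200)): balance=$1200.00 total_interest=$0.00
After 2 (deposit($50)): balance=$1250.00 total_interest=$0.00
After 3 (deposit($50)): balance=$1300.00 total_interest=$0.00
After 4 (deposit($100)): balance=$1400.00 total_interest=$0.00
After 5 (month_end (apply 2% monthly interest)): balance=$1428.00 total_interest=$28.00
After 6 (deposit($500)): balance=$1928.00 total_interest=$28.00
After 7 (month_end (apply 2% monthly interest)): balance=$1966.56 total_interest=$66.56
After 8 (deposit($500)): balance=$2466.56 total_interest=$66.56
After 9 (year_end (apply 10% annual interest)): balance=$2713.21 total_interest=$313.21

Answer: 2713.21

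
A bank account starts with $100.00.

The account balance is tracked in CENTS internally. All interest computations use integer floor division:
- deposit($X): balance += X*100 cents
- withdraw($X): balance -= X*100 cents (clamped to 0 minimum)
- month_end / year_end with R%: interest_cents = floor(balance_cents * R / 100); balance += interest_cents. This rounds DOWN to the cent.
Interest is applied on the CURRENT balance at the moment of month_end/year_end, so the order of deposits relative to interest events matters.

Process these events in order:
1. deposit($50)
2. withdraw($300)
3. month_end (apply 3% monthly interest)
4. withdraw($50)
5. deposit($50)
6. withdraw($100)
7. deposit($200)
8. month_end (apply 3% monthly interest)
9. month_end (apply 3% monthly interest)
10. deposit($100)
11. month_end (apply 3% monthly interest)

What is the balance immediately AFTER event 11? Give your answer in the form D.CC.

After 1 (deposit($50)): balance=$150.00 total_interest=$0.00
After 2 (withdraw($300)): balance=$0.00 total_interest=$0.00
After 3 (month_end (apply 3% monthly interest)): balance=$0.00 total_interest=$0.00
After 4 (withdraw($50)): balance=$0.00 total_interest=$0.00
After 5 (deposit($50)): balance=$50.00 total_interest=$0.00
After 6 (withdraw($100)): balance=$0.00 total_interest=$0.00
After 7 (deposit($200)): balance=$200.00 total_interest=$0.00
After 8 (month_end (apply 3% monthly interest)): balance=$206.00 total_interest=$6.00
After 9 (month_end (apply 3% monthly interest)): balance=$212.18 total_interest=$12.18
After 10 (deposit($100)): balance=$312.18 total_interest=$12.18
After 11 (month_end (apply 3% monthly interest)): balance=$321.54 total_interest=$21.54

Answer: 321.54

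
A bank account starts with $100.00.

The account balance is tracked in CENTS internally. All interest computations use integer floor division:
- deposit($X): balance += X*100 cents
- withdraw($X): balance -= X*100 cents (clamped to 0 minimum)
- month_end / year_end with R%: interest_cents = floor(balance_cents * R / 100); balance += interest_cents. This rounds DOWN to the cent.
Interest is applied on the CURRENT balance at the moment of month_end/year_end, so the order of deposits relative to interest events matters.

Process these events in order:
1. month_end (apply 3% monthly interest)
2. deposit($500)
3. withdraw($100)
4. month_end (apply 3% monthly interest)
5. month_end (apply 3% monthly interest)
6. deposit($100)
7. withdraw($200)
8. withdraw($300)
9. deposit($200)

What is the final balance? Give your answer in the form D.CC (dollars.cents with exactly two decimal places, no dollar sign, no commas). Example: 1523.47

Answer: 333.63

Derivation:
After 1 (month_end (apply 3% monthly interest)): balance=$103.00 total_interest=$3.00
After 2 (deposit($500)): balance=$603.00 total_interest=$3.00
After 3 (withdraw($100)): balance=$503.00 total_interest=$3.00
After 4 (month_end (apply 3% monthly interest)): balance=$518.09 total_interest=$18.09
After 5 (month_end (apply 3% monthly interest)): balance=$533.63 total_interest=$33.63
After 6 (deposit($100)): balance=$633.63 total_interest=$33.63
After 7 (withdraw($200)): balance=$433.63 total_interest=$33.63
After 8 (withdraw($300)): balance=$133.63 total_interest=$33.63
After 9 (deposit($200)): balance=$333.63 total_interest=$33.63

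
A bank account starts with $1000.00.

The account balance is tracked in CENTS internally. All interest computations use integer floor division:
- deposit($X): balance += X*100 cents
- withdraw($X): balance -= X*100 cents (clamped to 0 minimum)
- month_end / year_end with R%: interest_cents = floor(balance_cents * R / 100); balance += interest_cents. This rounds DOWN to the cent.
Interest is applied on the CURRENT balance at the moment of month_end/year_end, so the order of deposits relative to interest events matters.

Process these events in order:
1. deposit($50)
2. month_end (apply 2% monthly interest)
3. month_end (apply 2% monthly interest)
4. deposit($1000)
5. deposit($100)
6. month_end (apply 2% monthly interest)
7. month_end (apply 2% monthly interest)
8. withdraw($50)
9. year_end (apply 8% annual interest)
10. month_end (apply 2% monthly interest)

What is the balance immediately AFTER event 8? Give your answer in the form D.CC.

Answer: 2230.98

Derivation:
After 1 (deposit($50)): balance=$1050.00 total_interest=$0.00
After 2 (month_end (apply 2% monthly interest)): balance=$1071.00 total_interest=$21.00
After 3 (month_end (apply 2% monthly interest)): balance=$1092.42 total_interest=$42.42
After 4 (deposit($1000)): balance=$2092.42 total_interest=$42.42
After 5 (deposit($100)): balance=$2192.42 total_interest=$42.42
After 6 (month_end (apply 2% monthly interest)): balance=$2236.26 total_interest=$86.26
After 7 (month_end (apply 2% monthly interest)): balance=$2280.98 total_interest=$130.98
After 8 (withdraw($50)): balance=$2230.98 total_interest=$130.98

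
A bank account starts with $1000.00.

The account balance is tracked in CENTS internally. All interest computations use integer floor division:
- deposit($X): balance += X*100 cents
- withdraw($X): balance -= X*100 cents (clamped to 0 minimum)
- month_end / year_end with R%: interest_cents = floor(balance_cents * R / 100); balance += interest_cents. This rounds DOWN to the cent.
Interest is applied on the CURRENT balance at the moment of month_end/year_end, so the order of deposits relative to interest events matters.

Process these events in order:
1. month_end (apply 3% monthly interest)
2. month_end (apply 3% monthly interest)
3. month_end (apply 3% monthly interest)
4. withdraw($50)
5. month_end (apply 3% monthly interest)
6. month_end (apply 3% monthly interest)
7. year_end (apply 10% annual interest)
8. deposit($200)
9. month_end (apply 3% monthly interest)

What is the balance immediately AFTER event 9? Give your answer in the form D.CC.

Answer: 1459.34

Derivation:
After 1 (month_end (apply 3% monthly interest)): balance=$1030.00 total_interest=$30.00
After 2 (month_end (apply 3% monthly interest)): balance=$1060.90 total_interest=$60.90
After 3 (month_end (apply 3% monthly interest)): balance=$1092.72 total_interest=$92.72
After 4 (withdraw($50)): balance=$1042.72 total_interest=$92.72
After 5 (month_end (apply 3% monthly interest)): balance=$1074.00 total_interest=$124.00
After 6 (month_end (apply 3% monthly interest)): balance=$1106.22 total_interest=$156.22
After 7 (year_end (apply 10% annual interest)): balance=$1216.84 total_interest=$266.84
After 8 (deposit($200)): balance=$1416.84 total_interest=$266.84
After 9 (month_end (apply 3% monthly interest)): balance=$1459.34 total_interest=$309.34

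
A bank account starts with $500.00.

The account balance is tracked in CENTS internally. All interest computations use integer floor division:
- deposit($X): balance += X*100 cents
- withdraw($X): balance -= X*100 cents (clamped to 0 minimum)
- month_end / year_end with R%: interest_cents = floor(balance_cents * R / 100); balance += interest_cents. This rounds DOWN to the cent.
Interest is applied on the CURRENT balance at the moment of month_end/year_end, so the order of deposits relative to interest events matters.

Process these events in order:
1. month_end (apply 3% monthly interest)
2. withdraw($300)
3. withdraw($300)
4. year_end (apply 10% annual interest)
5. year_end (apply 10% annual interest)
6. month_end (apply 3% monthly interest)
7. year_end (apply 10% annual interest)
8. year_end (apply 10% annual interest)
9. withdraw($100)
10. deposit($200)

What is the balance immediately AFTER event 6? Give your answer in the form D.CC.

Answer: 0.00

Derivation:
After 1 (month_end (apply 3% monthly interest)): balance=$515.00 total_interest=$15.00
After 2 (withdraw($300)): balance=$215.00 total_interest=$15.00
After 3 (withdraw($300)): balance=$0.00 total_interest=$15.00
After 4 (year_end (apply 10% annual interest)): balance=$0.00 total_interest=$15.00
After 5 (year_end (apply 10% annual interest)): balance=$0.00 total_interest=$15.00
After 6 (month_end (apply 3% monthly interest)): balance=$0.00 total_interest=$15.00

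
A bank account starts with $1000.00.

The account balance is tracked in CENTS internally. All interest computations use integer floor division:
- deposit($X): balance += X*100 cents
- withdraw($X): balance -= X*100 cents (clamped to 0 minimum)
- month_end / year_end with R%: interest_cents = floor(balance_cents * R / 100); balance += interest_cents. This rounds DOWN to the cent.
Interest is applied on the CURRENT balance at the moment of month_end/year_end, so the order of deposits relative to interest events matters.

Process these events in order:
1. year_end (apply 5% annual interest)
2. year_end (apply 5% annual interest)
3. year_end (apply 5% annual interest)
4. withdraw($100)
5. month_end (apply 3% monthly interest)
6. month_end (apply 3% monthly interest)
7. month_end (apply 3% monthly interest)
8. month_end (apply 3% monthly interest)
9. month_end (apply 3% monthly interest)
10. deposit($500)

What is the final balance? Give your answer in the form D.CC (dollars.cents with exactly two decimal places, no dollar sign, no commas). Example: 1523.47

After 1 (year_end (apply 5% annual interest)): balance=$1050.00 total_interest=$50.00
After 2 (year_end (apply 5% annual interest)): balance=$1102.50 total_interest=$102.50
After 3 (year_end (apply 5% annual interest)): balance=$1157.62 total_interest=$157.62
After 4 (withdraw($100)): balance=$1057.62 total_interest=$157.62
After 5 (month_end (apply 3% monthly interest)): balance=$1089.34 total_interest=$189.34
After 6 (month_end (apply 3% monthly interest)): balance=$1122.02 total_interest=$222.02
After 7 (month_end (apply 3% monthly interest)): balance=$1155.68 total_interest=$255.68
After 8 (month_end (apply 3% monthly interest)): balance=$1190.35 total_interest=$290.35
After 9 (month_end (apply 3% monthly interest)): balance=$1226.06 total_interest=$326.06
After 10 (deposit($500)): balance=$1726.06 total_interest=$326.06

Answer: 1726.06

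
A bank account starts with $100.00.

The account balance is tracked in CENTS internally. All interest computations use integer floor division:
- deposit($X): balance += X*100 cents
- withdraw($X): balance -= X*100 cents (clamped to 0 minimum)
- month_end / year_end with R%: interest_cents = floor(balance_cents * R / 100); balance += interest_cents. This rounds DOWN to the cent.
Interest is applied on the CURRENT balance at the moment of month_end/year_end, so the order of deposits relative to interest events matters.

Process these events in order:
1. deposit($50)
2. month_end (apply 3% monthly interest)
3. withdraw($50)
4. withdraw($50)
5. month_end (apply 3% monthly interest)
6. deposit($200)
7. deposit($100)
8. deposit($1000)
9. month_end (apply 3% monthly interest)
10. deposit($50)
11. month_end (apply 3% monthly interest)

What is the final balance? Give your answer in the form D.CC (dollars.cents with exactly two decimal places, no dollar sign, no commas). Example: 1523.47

Answer: 1490.21

Derivation:
After 1 (deposit($50)): balance=$150.00 total_interest=$0.00
After 2 (month_end (apply 3% monthly interest)): balance=$154.50 total_interest=$4.50
After 3 (withdraw($50)): balance=$104.50 total_interest=$4.50
After 4 (withdraw($50)): balance=$54.50 total_interest=$4.50
After 5 (month_end (apply 3% monthly interest)): balance=$56.13 total_interest=$6.13
After 6 (deposit($200)): balance=$256.13 total_interest=$6.13
After 7 (deposit($100)): balance=$356.13 total_interest=$6.13
After 8 (deposit($1000)): balance=$1356.13 total_interest=$6.13
After 9 (month_end (apply 3% monthly interest)): balance=$1396.81 total_interest=$46.81
After 10 (deposit($50)): balance=$1446.81 total_interest=$46.81
After 11 (month_end (apply 3% monthly interest)): balance=$1490.21 total_interest=$90.21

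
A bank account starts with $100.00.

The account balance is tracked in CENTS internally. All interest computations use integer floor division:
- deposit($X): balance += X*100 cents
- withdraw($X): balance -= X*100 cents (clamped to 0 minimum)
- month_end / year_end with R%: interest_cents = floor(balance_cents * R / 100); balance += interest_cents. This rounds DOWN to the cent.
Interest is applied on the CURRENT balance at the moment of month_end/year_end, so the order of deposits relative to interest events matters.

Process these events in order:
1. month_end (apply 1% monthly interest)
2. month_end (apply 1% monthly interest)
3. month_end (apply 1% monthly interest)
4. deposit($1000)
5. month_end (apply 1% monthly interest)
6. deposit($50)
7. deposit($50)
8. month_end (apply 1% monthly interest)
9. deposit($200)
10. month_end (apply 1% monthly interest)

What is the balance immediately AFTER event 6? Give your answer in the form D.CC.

Answer: 1164.06

Derivation:
After 1 (month_end (apply 1% monthly interest)): balance=$101.00 total_interest=$1.00
After 2 (month_end (apply 1% monthly interest)): balance=$102.01 total_interest=$2.01
After 3 (month_end (apply 1% monthly interest)): balance=$103.03 total_interest=$3.03
After 4 (deposit($1000)): balance=$1103.03 total_interest=$3.03
After 5 (month_end (apply 1% monthly interest)): balance=$1114.06 total_interest=$14.06
After 6 (deposit($50)): balance=$1164.06 total_interest=$14.06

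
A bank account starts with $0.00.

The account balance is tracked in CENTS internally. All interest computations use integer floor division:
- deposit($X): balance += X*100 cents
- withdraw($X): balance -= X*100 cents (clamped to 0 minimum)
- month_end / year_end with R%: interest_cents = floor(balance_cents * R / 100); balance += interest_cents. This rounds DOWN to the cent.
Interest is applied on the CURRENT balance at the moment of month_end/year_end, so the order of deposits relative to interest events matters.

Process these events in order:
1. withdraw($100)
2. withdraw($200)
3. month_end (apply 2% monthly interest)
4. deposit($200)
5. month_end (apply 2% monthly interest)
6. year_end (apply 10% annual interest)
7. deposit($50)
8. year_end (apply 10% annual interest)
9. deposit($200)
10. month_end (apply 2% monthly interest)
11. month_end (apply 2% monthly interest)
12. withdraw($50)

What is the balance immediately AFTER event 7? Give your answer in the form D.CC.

Answer: 274.40

Derivation:
After 1 (withdraw($100)): balance=$0.00 total_interest=$0.00
After 2 (withdraw($200)): balance=$0.00 total_interest=$0.00
After 3 (month_end (apply 2% monthly interest)): balance=$0.00 total_interest=$0.00
After 4 (deposit($200)): balance=$200.00 total_interest=$0.00
After 5 (month_end (apply 2% monthly interest)): balance=$204.00 total_interest=$4.00
After 6 (year_end (apply 10% annual interest)): balance=$224.40 total_interest=$24.40
After 7 (deposit($50)): balance=$274.40 total_interest=$24.40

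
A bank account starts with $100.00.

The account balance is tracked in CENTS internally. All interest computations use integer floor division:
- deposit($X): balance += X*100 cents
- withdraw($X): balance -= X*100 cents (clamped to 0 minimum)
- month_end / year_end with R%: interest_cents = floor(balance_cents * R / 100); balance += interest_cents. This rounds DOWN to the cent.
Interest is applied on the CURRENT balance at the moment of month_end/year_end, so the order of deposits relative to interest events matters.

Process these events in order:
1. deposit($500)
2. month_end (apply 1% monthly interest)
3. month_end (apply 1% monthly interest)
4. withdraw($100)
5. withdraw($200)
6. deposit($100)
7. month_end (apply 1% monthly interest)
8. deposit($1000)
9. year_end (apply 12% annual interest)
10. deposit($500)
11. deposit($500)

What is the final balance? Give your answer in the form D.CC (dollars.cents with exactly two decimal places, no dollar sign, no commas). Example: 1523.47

After 1 (deposit($500)): balance=$600.00 total_interest=$0.00
After 2 (month_end (apply 1% monthly interest)): balance=$606.00 total_interest=$6.00
After 3 (month_end (apply 1% monthly interest)): balance=$612.06 total_interest=$12.06
After 4 (withdraw($100)): balance=$512.06 total_interest=$12.06
After 5 (withdraw($200)): balance=$312.06 total_interest=$12.06
After 6 (deposit($100)): balance=$412.06 total_interest=$12.06
After 7 (month_end (apply 1% monthly interest)): balance=$416.18 total_interest=$16.18
After 8 (deposit($1000)): balance=$1416.18 total_interest=$16.18
After 9 (year_end (apply 12% annual interest)): balance=$1586.12 total_interest=$186.12
After 10 (deposit($500)): balance=$2086.12 total_interest=$186.12
After 11 (deposit($500)): balance=$2586.12 total_interest=$186.12

Answer: 2586.12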